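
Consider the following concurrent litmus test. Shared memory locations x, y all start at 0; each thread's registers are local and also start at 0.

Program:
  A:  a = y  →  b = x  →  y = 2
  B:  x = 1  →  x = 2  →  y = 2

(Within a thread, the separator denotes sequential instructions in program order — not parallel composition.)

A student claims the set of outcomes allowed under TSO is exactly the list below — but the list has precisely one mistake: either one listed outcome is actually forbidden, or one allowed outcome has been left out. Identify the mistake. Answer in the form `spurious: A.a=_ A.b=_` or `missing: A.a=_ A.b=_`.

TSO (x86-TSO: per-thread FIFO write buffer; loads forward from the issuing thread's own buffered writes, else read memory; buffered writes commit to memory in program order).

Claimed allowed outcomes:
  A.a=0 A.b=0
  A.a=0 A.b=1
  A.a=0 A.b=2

missing: A.a=2 A.b=2

outcome vector order: (A.a,A.b)
under TSO → 0/0 0/1 0/2 2/2
TSO∖claimed = {2/2}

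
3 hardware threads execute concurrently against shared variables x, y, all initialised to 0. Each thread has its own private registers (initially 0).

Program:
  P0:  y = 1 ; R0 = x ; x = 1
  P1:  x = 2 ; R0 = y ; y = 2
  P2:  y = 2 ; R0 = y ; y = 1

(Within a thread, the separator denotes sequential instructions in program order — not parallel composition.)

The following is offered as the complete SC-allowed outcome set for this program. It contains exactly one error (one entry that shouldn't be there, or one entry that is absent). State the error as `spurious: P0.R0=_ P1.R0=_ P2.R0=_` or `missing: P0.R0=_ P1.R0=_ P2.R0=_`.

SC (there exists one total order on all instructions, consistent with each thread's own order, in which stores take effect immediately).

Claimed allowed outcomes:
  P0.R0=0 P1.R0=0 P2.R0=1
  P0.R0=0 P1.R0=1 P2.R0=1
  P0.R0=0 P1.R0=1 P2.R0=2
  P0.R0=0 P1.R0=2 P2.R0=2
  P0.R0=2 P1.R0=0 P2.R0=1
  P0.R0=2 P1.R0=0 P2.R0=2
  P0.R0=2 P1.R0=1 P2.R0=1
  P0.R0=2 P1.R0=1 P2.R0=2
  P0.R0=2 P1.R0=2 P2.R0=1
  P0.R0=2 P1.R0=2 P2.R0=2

outcome vector order: (P0.R0,P1.R0,P2.R0)
[SC] allowed = {(0,1,1) (0,1,2) (0,2,2) (2,0,1) (2,0,2) (2,1,1) (2,1,2) (2,2,1) (2,2,2)}
claimed∖SC = {(0,0,1)}

spurious: P0.R0=0 P1.R0=0 P2.R0=1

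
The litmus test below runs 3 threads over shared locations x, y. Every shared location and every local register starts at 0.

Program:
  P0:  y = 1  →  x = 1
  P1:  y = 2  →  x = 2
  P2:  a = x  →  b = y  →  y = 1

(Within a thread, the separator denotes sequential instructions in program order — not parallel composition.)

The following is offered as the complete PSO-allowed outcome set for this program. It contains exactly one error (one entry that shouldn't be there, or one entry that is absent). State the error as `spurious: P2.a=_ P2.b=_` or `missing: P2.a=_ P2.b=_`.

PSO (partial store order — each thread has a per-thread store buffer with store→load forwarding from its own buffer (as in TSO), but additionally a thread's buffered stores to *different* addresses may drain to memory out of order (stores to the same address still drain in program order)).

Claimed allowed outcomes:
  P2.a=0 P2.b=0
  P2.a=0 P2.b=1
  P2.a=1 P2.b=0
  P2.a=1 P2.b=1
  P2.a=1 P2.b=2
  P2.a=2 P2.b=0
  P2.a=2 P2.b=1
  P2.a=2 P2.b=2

outcome vector order: (P2.a,P2.b)
PSO (9): <0 0>, <0 1>, <0 2>, <1 0>, <1 1>, <1 2>, <2 0>, <2 1>, <2 2>
PSO∖claimed = {<0 2>}

missing: P2.a=0 P2.b=2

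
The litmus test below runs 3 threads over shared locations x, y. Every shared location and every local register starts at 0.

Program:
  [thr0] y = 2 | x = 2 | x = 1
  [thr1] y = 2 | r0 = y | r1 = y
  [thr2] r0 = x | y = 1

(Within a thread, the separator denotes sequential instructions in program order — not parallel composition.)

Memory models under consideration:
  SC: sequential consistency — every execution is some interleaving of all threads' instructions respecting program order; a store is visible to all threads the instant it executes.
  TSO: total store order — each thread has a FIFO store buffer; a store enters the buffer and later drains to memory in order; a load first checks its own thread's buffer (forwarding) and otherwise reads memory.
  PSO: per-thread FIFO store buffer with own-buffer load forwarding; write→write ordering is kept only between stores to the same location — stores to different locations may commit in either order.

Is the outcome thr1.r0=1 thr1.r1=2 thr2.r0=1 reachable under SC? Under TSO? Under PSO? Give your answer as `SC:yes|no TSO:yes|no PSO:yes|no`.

SC:no TSO:no PSO:yes

outcome vector order: (thr1.r0,thr1.r1,thr2.r0)
SC: 10 outcomes — {1/1/0, 1/1/1, 1/1/2, 1/2/0, 2/1/0, 2/1/1, 2/1/2, 2/2/0, 2/2/1, 2/2/2}
TSO: 10 outcomes — {1/1/0, 1/1/1, 1/1/2, 1/2/0, 2/1/0, 2/1/1, 2/1/2, 2/2/0, 2/2/1, 2/2/2}
PSO: 12 outcomes — {1/1/0, 1/1/1, 1/1/2, 1/2/0, 1/2/1, 1/2/2, 2/1/0, 2/1/1, 2/1/2, 2/2/0, 2/2/1, 2/2/2}
target 1/2/1 ∈ {PSO}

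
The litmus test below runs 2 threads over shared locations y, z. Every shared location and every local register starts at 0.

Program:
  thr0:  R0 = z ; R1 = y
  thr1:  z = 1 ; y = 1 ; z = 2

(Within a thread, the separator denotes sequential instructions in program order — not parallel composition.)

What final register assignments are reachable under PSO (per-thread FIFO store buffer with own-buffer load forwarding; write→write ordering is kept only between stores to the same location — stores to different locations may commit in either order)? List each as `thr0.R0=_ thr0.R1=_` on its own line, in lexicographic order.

outcome vector order: (thr0.R0,thr0.R1)
|PSO outcomes| = 6

thr0.R0=0 thr0.R1=0
thr0.R0=0 thr0.R1=1
thr0.R0=1 thr0.R1=0
thr0.R0=1 thr0.R1=1
thr0.R0=2 thr0.R1=0
thr0.R0=2 thr0.R1=1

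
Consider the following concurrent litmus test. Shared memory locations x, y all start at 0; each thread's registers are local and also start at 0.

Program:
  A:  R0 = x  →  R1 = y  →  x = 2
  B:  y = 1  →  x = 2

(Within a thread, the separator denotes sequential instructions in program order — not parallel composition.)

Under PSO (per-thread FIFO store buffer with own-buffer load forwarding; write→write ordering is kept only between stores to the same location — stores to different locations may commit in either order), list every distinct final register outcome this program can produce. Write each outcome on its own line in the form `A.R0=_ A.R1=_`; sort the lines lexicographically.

outcome vector order: (A.R0,A.R1)
|PSO outcomes| = 4

A.R0=0 A.R1=0
A.R0=0 A.R1=1
A.R0=2 A.R1=0
A.R0=2 A.R1=1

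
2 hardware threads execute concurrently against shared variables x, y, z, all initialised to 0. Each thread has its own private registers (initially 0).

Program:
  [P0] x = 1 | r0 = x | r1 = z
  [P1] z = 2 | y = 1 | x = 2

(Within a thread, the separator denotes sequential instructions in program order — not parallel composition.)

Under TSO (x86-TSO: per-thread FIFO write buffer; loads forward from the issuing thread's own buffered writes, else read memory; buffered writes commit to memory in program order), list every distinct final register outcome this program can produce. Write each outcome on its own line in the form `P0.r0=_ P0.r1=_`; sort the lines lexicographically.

outcome vector order: (P0.r0,P0.r1)
|TSO outcomes| = 3

P0.r0=1 P0.r1=0
P0.r0=1 P0.r1=2
P0.r0=2 P0.r1=2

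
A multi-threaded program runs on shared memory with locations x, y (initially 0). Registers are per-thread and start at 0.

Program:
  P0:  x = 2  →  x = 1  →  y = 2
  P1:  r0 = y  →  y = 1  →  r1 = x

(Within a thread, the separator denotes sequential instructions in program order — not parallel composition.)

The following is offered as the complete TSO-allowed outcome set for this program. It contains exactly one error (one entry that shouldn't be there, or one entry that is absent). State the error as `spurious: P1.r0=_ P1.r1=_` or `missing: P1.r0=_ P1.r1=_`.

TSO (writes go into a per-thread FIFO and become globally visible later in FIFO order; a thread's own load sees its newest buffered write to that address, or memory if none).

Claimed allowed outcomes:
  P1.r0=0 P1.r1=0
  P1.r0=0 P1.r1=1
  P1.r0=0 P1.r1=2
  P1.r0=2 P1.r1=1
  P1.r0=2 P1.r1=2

spurious: P1.r0=2 P1.r1=2

outcome vector order: (P1.r0,P1.r1)
under TSO → <0 0>; <0 1>; <0 2>; <2 1>
claimed∖TSO = {<2 2>}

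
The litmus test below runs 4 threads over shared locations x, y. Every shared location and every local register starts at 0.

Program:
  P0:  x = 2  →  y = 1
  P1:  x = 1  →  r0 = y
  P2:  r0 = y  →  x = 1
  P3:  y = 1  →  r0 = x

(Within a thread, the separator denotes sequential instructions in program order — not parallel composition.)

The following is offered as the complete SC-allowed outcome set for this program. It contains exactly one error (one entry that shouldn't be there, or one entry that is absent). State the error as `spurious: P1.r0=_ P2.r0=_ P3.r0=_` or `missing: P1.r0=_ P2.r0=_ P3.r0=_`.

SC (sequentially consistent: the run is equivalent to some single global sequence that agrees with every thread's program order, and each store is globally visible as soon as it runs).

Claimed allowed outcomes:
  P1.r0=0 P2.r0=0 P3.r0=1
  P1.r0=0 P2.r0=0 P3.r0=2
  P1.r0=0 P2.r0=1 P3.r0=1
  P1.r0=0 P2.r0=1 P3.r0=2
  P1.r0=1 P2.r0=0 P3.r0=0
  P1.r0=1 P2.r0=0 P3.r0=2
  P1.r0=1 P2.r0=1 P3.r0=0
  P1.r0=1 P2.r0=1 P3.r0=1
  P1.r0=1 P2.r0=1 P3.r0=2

missing: P1.r0=1 P2.r0=0 P3.r0=1

outcome vector order: (P1.r0,P2.r0,P3.r0)
SC (10): 0/0/1; 0/0/2; 0/1/1; 0/1/2; 1/0/0; 1/0/1; 1/0/2; 1/1/0; 1/1/1; 1/1/2
SC∖claimed = {1/0/1}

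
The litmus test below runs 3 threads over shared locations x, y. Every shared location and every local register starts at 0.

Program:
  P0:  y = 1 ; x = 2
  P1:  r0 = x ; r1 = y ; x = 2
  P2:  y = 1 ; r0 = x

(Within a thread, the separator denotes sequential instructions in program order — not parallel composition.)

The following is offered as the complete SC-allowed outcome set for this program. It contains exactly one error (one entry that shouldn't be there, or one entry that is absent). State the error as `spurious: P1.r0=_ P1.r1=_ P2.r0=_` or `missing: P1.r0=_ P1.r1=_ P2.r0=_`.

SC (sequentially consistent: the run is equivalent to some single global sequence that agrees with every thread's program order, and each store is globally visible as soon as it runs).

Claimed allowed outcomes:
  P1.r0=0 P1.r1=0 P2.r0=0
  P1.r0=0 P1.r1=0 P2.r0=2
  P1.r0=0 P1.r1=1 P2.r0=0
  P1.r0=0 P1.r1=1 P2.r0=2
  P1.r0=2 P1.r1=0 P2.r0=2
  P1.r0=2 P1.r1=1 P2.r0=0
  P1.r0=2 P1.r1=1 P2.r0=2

outcome vector order: (P1.r0,P1.r1,P2.r0)
SC (6): 0/0/0, 0/0/2, 0/1/0, 0/1/2, 2/1/0, 2/1/2
claimed∖SC = {2/0/2}

spurious: P1.r0=2 P1.r1=0 P2.r0=2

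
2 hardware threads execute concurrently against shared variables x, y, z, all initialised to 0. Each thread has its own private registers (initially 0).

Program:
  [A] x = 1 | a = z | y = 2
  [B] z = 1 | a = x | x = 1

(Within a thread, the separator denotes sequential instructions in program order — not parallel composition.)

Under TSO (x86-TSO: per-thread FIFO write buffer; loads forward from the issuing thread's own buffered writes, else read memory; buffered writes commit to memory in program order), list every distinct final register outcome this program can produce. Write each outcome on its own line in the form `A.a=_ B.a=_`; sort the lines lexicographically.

outcome vector order: (A.a,B.a)
|TSO outcomes| = 4

A.a=0 B.a=0
A.a=0 B.a=1
A.a=1 B.a=0
A.a=1 B.a=1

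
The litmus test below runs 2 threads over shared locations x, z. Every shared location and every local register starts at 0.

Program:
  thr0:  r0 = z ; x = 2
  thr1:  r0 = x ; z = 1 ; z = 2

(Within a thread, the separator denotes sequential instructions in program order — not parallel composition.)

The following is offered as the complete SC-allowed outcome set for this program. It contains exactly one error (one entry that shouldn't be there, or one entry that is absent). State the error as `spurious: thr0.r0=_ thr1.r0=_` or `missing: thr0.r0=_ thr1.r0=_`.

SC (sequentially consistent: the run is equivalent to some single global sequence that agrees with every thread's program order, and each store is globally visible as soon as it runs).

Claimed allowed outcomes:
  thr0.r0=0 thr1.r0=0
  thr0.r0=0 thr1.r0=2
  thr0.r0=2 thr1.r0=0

outcome vector order: (thr0.r0,thr1.r0)
SC: 4 outcomes — {00, 02, 10, 20}
SC∖claimed = {10}

missing: thr0.r0=1 thr1.r0=0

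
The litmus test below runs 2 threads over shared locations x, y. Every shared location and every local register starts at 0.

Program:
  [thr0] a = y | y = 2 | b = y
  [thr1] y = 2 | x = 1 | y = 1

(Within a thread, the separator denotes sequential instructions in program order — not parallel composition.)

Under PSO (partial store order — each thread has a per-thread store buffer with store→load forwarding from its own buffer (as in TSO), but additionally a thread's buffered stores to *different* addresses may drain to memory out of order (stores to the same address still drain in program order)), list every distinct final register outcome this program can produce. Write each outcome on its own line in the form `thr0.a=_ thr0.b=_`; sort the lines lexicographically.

outcome vector order: (thr0.a,thr0.b)
|PSO outcomes| = 5

thr0.a=0 thr0.b=1
thr0.a=0 thr0.b=2
thr0.a=1 thr0.b=2
thr0.a=2 thr0.b=1
thr0.a=2 thr0.b=2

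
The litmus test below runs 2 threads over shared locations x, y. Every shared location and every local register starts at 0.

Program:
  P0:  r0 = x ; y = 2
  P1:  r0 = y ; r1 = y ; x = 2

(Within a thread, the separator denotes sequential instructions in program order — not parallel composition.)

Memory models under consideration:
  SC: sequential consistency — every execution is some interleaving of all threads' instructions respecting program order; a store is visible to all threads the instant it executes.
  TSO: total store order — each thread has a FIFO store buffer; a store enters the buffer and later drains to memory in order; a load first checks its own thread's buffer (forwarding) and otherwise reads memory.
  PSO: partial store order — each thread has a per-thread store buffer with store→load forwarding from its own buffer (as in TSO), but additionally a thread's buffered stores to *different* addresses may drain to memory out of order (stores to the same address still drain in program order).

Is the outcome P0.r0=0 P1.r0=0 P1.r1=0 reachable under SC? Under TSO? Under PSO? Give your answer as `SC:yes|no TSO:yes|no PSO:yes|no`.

outcome vector order: (P0.r0,P1.r0,P1.r1)
SC: 4 outcomes — {0/0/0 0/0/2 0/2/2 2/0/0}
TSO: 4 outcomes — {0/0/0 0/0/2 0/2/2 2/0/0}
PSO: 4 outcomes — {0/0/0 0/0/2 0/2/2 2/0/0}
target 0/0/0 ∈ {SC,TSO,PSO}

SC:yes TSO:yes PSO:yes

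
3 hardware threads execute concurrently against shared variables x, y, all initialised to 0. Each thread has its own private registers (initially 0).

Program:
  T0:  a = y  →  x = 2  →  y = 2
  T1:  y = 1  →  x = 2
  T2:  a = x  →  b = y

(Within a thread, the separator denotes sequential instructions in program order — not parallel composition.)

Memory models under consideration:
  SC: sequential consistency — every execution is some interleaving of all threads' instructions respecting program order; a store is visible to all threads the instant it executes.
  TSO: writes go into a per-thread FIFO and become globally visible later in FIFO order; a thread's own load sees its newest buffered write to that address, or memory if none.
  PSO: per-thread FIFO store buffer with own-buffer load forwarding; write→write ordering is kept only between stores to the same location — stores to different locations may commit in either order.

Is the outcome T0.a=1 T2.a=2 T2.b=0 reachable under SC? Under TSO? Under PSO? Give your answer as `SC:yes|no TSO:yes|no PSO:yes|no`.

SC:no TSO:no PSO:yes

outcome vector order: (T0.a,T2.a,T2.b)
SC (11): 0/0/0 0/0/1 0/0/2 0/2/0 0/2/1 0/2/2 1/0/0 1/0/1 1/0/2 1/2/1 1/2/2
TSO (11): 0/0/0 0/0/1 0/0/2 0/2/0 0/2/1 0/2/2 1/0/0 1/0/1 1/0/2 1/2/1 1/2/2
PSO (12): 0/0/0 0/0/1 0/0/2 0/2/0 0/2/1 0/2/2 1/0/0 1/0/1 1/0/2 1/2/0 1/2/1 1/2/2
target 1/2/0 ∈ {PSO}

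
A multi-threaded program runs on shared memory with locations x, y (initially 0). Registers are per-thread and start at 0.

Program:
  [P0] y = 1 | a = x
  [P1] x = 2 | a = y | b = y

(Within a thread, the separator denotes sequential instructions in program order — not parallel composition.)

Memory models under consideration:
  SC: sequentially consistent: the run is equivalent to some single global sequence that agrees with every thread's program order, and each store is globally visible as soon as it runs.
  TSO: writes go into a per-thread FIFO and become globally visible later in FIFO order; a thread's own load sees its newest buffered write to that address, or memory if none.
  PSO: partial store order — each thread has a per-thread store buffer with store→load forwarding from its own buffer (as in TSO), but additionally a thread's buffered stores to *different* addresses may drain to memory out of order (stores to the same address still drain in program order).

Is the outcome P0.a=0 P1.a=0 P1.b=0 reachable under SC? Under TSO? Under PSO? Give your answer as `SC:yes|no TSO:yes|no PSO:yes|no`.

outcome vector order: (P0.a,P1.a,P1.b)
under SC → (0,1,1); (2,0,0); (2,0,1); (2,1,1)
under TSO → (0,0,0); (0,0,1); (0,1,1); (2,0,0); (2,0,1); (2,1,1)
under PSO → (0,0,0); (0,0,1); (0,1,1); (2,0,0); (2,0,1); (2,1,1)
target (0,0,0) ∈ {TSO,PSO}

SC:no TSO:yes PSO:yes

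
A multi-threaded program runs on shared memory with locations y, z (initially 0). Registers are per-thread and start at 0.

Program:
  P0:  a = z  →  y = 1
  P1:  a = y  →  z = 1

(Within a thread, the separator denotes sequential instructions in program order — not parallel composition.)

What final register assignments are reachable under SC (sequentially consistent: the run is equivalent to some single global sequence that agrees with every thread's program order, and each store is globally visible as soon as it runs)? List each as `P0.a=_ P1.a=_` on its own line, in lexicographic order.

outcome vector order: (P0.a,P1.a)
|SC outcomes| = 3

P0.a=0 P1.a=0
P0.a=0 P1.a=1
P0.a=1 P1.a=0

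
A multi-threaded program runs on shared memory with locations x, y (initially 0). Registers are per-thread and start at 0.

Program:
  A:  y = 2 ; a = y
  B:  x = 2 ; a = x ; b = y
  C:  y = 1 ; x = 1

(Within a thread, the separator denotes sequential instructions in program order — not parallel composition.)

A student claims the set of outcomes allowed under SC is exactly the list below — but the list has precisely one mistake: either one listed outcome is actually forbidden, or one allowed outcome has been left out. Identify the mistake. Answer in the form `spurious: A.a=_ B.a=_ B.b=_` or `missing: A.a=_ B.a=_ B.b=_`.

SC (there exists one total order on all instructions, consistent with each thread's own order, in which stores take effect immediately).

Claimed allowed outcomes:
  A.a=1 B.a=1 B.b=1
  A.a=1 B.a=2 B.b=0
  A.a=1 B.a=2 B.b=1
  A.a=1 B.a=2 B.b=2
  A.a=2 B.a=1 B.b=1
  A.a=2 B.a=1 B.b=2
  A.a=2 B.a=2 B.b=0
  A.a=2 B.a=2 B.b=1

outcome vector order: (A.a,B.a,B.b)
under SC → 111, 120, 121, 122, 211, 212, 220, 221, 222
SC∖claimed = {222}

missing: A.a=2 B.a=2 B.b=2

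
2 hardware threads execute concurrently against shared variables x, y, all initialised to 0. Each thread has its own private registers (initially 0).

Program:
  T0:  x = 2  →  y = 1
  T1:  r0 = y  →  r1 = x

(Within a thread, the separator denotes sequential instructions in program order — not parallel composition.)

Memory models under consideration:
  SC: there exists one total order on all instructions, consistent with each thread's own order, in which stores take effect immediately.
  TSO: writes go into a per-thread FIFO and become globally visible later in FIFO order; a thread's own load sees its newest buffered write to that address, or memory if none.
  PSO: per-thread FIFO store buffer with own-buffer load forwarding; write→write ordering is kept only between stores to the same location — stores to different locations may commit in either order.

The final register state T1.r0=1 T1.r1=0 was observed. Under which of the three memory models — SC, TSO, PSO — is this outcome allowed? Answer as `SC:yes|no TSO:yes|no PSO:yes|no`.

outcome vector order: (T1.r0,T1.r1)
[SC] allowed = {(0,0) (0,2) (1,2)}
[TSO] allowed = {(0,0) (0,2) (1,2)}
[PSO] allowed = {(0,0) (0,2) (1,0) (1,2)}
target (1,0) ∈ {PSO}

SC:no TSO:no PSO:yes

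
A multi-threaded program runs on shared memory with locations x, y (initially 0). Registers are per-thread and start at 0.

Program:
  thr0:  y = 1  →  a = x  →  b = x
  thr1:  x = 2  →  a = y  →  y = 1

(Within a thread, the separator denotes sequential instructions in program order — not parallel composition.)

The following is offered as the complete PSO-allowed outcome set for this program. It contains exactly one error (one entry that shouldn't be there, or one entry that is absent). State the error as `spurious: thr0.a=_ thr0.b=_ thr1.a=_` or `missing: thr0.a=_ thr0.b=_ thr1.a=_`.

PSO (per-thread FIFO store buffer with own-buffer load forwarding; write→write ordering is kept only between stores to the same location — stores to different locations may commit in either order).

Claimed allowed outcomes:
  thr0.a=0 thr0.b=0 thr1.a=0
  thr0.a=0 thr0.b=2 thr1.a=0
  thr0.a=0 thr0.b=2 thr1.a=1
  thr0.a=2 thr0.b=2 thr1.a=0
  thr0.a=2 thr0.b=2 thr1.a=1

outcome vector order: (thr0.a,thr0.b,thr1.a)
[PSO] allowed = {000, 001, 020, 021, 220, 221}
PSO∖claimed = {001}

missing: thr0.a=0 thr0.b=0 thr1.a=1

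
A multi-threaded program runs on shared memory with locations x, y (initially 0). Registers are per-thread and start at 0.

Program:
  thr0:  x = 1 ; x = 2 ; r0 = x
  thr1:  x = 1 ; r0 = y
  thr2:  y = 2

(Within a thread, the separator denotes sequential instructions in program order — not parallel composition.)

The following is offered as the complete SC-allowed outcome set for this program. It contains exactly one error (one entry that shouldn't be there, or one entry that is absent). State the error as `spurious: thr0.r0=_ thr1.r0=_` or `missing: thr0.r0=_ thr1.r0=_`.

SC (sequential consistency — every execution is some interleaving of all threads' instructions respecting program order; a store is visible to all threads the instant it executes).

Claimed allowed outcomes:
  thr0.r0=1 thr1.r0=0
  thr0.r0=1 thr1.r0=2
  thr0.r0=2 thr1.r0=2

missing: thr0.r0=2 thr1.r0=0

outcome vector order: (thr0.r0,thr1.r0)
SC: 4 outcomes — {10; 12; 20; 22}
SC∖claimed = {20}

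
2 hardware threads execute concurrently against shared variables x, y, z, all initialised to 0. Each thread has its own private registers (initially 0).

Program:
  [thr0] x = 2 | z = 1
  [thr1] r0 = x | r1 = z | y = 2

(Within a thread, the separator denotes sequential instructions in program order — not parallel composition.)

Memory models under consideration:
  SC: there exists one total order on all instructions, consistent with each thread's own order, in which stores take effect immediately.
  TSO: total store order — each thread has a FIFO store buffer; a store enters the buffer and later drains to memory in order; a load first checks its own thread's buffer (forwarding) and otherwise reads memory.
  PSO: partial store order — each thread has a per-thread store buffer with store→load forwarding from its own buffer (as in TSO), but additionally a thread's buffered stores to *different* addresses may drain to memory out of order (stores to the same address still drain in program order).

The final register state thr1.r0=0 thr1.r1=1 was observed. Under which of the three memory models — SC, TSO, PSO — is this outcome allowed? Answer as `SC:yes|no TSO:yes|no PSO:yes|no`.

SC:yes TSO:yes PSO:yes

outcome vector order: (thr1.r0,thr1.r1)
under SC → 00 01 20 21
under TSO → 00 01 20 21
under PSO → 00 01 20 21
target 01 ∈ {SC,TSO,PSO}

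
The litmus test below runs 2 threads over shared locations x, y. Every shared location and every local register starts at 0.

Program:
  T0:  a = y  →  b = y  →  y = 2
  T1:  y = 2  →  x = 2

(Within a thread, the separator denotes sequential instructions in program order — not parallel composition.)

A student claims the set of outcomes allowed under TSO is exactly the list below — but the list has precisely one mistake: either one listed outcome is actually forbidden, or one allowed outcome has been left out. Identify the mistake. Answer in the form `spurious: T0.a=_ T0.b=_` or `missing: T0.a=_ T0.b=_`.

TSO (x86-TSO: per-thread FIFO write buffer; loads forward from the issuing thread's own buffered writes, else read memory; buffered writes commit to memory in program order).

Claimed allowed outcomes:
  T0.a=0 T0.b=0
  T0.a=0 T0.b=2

missing: T0.a=2 T0.b=2

outcome vector order: (T0.a,T0.b)
[TSO] allowed = {(0,0) (0,2) (2,2)}
TSO∖claimed = {(2,2)}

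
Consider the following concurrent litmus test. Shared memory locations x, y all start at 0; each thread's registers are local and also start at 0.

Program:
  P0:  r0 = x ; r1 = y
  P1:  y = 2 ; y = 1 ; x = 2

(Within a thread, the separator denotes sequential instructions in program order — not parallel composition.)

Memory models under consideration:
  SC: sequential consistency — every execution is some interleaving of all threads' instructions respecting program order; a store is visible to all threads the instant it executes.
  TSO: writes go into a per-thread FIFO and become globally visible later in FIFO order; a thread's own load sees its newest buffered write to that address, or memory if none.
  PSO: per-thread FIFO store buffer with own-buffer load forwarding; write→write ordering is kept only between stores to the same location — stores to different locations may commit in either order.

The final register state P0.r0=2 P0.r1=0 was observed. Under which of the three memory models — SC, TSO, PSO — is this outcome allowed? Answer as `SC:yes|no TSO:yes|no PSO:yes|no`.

SC:no TSO:no PSO:yes

outcome vector order: (P0.r0,P0.r1)
SC (4): <0 0>; <0 1>; <0 2>; <2 1>
TSO (4): <0 0>; <0 1>; <0 2>; <2 1>
PSO (6): <0 0>; <0 1>; <0 2>; <2 0>; <2 1>; <2 2>
target <2 0> ∈ {PSO}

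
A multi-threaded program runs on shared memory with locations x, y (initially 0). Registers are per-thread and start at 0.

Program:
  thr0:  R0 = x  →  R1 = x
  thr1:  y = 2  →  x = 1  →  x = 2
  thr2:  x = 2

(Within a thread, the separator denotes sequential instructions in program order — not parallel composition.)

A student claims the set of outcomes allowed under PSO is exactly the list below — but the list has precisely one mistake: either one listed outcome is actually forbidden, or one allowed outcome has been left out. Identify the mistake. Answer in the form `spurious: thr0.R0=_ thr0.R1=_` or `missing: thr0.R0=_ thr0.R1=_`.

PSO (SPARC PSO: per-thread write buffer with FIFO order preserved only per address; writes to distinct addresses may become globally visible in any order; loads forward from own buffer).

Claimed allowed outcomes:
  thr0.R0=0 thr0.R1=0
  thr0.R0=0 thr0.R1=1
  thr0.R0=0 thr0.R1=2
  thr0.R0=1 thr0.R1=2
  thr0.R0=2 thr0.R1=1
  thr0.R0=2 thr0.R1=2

missing: thr0.R0=1 thr0.R1=1

outcome vector order: (thr0.R0,thr0.R1)
[PSO] allowed = {00 01 02 11 12 21 22}
PSO∖claimed = {11}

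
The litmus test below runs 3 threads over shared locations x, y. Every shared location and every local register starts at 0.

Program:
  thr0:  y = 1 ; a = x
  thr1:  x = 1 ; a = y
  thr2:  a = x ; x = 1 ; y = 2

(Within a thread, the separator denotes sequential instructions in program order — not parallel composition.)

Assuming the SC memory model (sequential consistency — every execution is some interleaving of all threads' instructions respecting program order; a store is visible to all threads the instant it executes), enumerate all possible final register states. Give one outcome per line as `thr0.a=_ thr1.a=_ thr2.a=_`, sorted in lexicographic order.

outcome vector order: (thr0.a,thr1.a,thr2.a)
|SC outcomes| = 10

thr0.a=0 thr1.a=1 thr2.a=0
thr0.a=0 thr1.a=1 thr2.a=1
thr0.a=0 thr1.a=2 thr2.a=0
thr0.a=0 thr1.a=2 thr2.a=1
thr0.a=1 thr1.a=0 thr2.a=0
thr0.a=1 thr1.a=0 thr2.a=1
thr0.a=1 thr1.a=1 thr2.a=0
thr0.a=1 thr1.a=1 thr2.a=1
thr0.a=1 thr1.a=2 thr2.a=0
thr0.a=1 thr1.a=2 thr2.a=1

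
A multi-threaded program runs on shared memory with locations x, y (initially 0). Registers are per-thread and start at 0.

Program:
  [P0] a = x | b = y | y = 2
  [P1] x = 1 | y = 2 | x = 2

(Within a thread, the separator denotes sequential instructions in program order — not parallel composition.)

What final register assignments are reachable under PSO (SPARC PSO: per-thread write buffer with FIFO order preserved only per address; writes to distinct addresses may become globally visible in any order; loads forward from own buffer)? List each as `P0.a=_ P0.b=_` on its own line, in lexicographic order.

outcome vector order: (P0.a,P0.b)
|PSO outcomes| = 6

P0.a=0 P0.b=0
P0.a=0 P0.b=2
P0.a=1 P0.b=0
P0.a=1 P0.b=2
P0.a=2 P0.b=0
P0.a=2 P0.b=2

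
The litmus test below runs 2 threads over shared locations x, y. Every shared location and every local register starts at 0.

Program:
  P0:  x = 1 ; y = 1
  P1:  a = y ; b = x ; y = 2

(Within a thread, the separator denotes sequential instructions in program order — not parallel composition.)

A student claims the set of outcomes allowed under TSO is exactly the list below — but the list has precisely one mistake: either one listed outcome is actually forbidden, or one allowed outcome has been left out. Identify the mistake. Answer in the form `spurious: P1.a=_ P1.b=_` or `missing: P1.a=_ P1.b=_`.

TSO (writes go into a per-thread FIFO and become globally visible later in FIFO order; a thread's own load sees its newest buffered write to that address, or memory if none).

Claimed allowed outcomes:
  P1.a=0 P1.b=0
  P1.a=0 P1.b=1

missing: P1.a=1 P1.b=1

outcome vector order: (P1.a,P1.b)
TSO: 3 outcomes — {(0,0); (0,1); (1,1)}
TSO∖claimed = {(1,1)}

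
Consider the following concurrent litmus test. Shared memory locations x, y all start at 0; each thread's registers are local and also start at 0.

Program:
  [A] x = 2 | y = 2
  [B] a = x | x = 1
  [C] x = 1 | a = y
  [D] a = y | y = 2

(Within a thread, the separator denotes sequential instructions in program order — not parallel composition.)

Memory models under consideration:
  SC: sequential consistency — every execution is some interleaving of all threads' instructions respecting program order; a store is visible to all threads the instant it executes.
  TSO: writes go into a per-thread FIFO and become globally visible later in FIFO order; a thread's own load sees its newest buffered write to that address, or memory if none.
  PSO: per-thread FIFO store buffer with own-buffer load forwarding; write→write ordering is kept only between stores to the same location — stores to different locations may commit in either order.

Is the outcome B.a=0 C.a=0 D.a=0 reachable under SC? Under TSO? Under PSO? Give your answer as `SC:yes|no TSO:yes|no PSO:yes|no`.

outcome vector order: (B.a,C.a,D.a)
under SC → (0,0,0) (0,0,2) (0,2,0) (0,2,2) (1,0,0) (1,0,2) (1,2,0) (1,2,2) (2,0,0) (2,0,2) (2,2,0) (2,2,2)
under TSO → (0,0,0) (0,0,2) (0,2,0) (0,2,2) (1,0,0) (1,0,2) (1,2,0) (1,2,2) (2,0,0) (2,0,2) (2,2,0) (2,2,2)
under PSO → (0,0,0) (0,0,2) (0,2,0) (0,2,2) (1,0,0) (1,0,2) (1,2,0) (1,2,2) (2,0,0) (2,0,2) (2,2,0) (2,2,2)
target (0,0,0) ∈ {SC,TSO,PSO}

SC:yes TSO:yes PSO:yes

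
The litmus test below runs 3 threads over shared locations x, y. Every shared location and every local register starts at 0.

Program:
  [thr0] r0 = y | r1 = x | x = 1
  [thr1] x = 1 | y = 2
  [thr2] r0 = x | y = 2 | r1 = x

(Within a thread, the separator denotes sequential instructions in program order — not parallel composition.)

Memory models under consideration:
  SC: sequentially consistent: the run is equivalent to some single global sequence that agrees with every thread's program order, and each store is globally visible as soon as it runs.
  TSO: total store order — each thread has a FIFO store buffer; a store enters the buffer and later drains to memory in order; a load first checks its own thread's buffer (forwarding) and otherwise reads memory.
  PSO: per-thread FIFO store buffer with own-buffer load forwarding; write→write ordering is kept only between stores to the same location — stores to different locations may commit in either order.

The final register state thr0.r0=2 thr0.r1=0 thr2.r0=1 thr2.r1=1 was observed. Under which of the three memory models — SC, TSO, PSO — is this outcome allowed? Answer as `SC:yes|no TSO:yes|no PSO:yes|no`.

outcome vector order: (thr0.r0,thr0.r1,thr2.r0,thr2.r1)
under SC → (0,0,0,0); (0,0,0,1); (0,0,1,1); (0,1,0,0); (0,1,0,1); (0,1,1,1); (2,0,0,0); (2,0,0,1); (2,1,0,0); (2,1,0,1); (2,1,1,1)
under TSO → (0,0,0,0); (0,0,0,1); (0,0,1,1); (0,1,0,0); (0,1,0,1); (0,1,1,1); (2,0,0,0); (2,0,0,1); (2,1,0,0); (2,1,0,1); (2,1,1,1)
under PSO → (0,0,0,0); (0,0,0,1); (0,0,1,1); (0,1,0,0); (0,1,0,1); (0,1,1,1); (2,0,0,0); (2,0,0,1); (2,0,1,1); (2,1,0,0); (2,1,0,1); (2,1,1,1)
target (2,0,1,1) ∈ {PSO}

SC:no TSO:no PSO:yes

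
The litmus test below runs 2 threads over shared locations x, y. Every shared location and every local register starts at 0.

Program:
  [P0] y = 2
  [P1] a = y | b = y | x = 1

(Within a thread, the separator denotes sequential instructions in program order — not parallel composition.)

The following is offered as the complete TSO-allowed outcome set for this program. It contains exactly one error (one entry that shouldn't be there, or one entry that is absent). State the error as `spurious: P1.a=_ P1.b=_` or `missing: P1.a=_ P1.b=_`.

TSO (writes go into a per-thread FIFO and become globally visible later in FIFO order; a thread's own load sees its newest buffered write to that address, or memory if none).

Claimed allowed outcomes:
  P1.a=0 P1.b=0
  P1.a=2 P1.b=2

missing: P1.a=0 P1.b=2

outcome vector order: (P1.a,P1.b)
[TSO] allowed = {<0 0>; <0 2>; <2 2>}
TSO∖claimed = {<0 2>}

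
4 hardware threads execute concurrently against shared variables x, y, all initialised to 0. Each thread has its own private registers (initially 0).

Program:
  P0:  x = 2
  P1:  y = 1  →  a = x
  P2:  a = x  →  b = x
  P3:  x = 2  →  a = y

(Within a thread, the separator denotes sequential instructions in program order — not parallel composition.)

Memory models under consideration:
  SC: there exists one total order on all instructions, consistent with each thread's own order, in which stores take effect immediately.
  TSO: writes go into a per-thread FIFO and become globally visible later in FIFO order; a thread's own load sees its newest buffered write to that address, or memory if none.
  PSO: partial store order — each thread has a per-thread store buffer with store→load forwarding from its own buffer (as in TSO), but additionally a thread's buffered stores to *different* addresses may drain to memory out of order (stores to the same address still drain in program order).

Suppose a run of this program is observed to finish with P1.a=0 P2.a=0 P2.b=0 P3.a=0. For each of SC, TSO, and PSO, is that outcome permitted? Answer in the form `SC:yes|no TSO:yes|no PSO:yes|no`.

outcome vector order: (P1.a,P2.a,P2.b,P3.a)
[SC] allowed = {0/0/0/1 0/0/2/1 0/2/2/1 2/0/0/0 2/0/0/1 2/0/2/0 2/0/2/1 2/2/2/0 2/2/2/1}
[TSO] allowed = {0/0/0/0 0/0/0/1 0/0/2/0 0/0/2/1 0/2/2/0 0/2/2/1 2/0/0/0 2/0/0/1 2/0/2/0 2/0/2/1 2/2/2/0 2/2/2/1}
[PSO] allowed = {0/0/0/0 0/0/0/1 0/0/2/0 0/0/2/1 0/2/2/0 0/2/2/1 2/0/0/0 2/0/0/1 2/0/2/0 2/0/2/1 2/2/2/0 2/2/2/1}
target 0/0/0/0 ∈ {TSO,PSO}

SC:no TSO:yes PSO:yes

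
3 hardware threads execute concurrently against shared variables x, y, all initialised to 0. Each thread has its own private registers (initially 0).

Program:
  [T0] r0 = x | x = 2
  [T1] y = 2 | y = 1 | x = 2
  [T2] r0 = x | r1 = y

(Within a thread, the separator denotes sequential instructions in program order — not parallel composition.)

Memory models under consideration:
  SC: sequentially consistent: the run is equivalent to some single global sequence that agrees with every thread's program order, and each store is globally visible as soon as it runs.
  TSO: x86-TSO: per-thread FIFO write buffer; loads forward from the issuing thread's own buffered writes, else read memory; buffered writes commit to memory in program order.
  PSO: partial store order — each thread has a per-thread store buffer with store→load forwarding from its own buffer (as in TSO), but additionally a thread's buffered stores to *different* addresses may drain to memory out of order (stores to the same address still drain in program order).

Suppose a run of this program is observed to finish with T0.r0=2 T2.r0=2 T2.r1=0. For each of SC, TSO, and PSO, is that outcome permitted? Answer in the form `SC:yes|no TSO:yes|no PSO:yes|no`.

outcome vector order: (T0.r0,T2.r0,T2.r1)
[SC] allowed = {(0,0,0); (0,0,1); (0,0,2); (0,2,0); (0,2,1); (0,2,2); (2,0,0); (2,0,1); (2,0,2); (2,2,1)}
[TSO] allowed = {(0,0,0); (0,0,1); (0,0,2); (0,2,0); (0,2,1); (0,2,2); (2,0,0); (2,0,1); (2,0,2); (2,2,1)}
[PSO] allowed = {(0,0,0); (0,0,1); (0,0,2); (0,2,0); (0,2,1); (0,2,2); (2,0,0); (2,0,1); (2,0,2); (2,2,0); (2,2,1); (2,2,2)}
target (2,2,0) ∈ {PSO}

SC:no TSO:no PSO:yes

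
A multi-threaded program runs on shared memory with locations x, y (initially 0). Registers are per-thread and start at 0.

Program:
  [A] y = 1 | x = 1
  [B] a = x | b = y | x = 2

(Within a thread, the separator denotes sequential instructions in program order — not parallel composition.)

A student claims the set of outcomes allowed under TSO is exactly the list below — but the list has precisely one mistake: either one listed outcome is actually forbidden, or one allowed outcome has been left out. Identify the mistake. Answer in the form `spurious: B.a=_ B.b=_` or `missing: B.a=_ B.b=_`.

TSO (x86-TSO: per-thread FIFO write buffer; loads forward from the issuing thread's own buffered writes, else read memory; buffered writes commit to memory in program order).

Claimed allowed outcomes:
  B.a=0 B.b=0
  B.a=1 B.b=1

outcome vector order: (B.a,B.b)
TSO (3): (0,0), (0,1), (1,1)
TSO∖claimed = {(0,1)}

missing: B.a=0 B.b=1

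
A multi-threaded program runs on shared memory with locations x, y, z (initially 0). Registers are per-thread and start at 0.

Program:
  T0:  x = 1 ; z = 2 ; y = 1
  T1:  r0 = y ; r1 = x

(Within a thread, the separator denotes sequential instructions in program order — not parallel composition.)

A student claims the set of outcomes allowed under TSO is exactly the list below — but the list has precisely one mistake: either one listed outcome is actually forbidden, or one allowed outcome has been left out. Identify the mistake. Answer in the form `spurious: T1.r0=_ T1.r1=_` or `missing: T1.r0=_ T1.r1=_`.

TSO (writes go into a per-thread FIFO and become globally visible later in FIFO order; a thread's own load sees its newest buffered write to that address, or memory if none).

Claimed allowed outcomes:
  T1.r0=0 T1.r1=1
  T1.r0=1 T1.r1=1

missing: T1.r0=0 T1.r1=0

outcome vector order: (T1.r0,T1.r1)
TSO (3): <0 0>; <0 1>; <1 1>
TSO∖claimed = {<0 0>}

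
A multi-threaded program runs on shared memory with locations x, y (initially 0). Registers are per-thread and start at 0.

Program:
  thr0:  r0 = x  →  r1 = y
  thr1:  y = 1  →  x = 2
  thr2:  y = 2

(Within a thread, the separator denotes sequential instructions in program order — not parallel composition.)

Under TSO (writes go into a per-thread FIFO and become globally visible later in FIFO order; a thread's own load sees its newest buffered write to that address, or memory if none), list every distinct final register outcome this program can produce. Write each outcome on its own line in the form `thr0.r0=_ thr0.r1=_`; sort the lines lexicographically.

outcome vector order: (thr0.r0,thr0.r1)
|TSO outcomes| = 5

thr0.r0=0 thr0.r1=0
thr0.r0=0 thr0.r1=1
thr0.r0=0 thr0.r1=2
thr0.r0=2 thr0.r1=1
thr0.r0=2 thr0.r1=2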